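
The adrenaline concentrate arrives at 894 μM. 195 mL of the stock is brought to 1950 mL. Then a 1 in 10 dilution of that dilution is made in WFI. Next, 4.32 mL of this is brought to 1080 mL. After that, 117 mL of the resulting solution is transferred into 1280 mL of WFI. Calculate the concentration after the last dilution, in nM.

Overall dilution factor = 10 × 10 × 250 × 11.94 = 2.99 × 10⁵.
894 μM / 2.99 × 10⁵ = 2.99 × 10⁻³ μM = 2.99 nM.

2.99 nM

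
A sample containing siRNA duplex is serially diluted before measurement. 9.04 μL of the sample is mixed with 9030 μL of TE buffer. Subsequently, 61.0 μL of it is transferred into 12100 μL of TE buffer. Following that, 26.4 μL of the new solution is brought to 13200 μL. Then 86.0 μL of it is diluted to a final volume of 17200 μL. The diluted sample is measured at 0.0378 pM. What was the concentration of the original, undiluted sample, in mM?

0.754 mM

Overall dilution factor = 999.9 × 199.4 × 500 × 200 = 1.99 × 10¹⁰.
Original = 0.0378 pM × 1.99 × 10¹⁰ = 7.54 × 10⁸ pM = 0.754 mM.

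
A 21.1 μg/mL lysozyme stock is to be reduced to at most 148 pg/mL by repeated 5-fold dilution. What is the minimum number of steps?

Need 5ⁿ ≥ 1.43 × 10⁵, so n ≥ log(1.43 × 10⁵)/log(5) = 7.37.
Minimum whole steps: n = 8.

8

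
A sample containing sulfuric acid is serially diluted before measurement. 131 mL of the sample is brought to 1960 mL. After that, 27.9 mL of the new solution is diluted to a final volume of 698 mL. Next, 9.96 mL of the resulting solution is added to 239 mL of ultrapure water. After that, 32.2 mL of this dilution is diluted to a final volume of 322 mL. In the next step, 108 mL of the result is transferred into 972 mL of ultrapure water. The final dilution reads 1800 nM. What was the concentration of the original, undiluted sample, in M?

1.68 M

Overall dilution factor = 14.96 × 25.02 × 25.00 × 10 × 10 = 9.36 × 10⁵.
Original = 1800 nM × 9.36 × 10⁵ = 1.68 × 10⁹ nM = 1.68 M.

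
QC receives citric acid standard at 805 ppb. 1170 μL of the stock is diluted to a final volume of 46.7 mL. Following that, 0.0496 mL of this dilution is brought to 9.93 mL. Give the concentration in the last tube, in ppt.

101 ppt

Overall dilution factor = 39.91 × 200.2 = 7991.
805 ppb / 7991 = 0.101 ppb = 101 ppt.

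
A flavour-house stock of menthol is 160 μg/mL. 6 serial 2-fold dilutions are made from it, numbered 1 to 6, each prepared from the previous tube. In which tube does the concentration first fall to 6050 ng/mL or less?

Tube n has concentration 160 μg/mL / 2ⁿ.
Need 2ⁿ ≥ 160 μg/mL / 6050 ng/mL = 26.4, so n ≥ 4.72.
First such tube: n = 5.

tube 5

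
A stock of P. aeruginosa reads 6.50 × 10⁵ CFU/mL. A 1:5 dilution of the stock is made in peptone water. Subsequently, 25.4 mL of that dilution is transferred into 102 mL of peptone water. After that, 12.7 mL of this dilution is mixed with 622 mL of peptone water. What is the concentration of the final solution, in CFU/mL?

519 CFU/mL

Overall dilution factor = 5 × 5.016 × 49.98 = 1253.
6.50 × 10⁵ CFU/mL / 1253 = 519 CFU/mL.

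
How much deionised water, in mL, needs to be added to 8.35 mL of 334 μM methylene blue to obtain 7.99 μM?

V₂ = C₁V₁/C₂ = 334 × 8.35 / 7.99 = 349 mL.
Diluent to add = V₂ − V₁ = 349 − 8.35 = 341 mL.

341 mL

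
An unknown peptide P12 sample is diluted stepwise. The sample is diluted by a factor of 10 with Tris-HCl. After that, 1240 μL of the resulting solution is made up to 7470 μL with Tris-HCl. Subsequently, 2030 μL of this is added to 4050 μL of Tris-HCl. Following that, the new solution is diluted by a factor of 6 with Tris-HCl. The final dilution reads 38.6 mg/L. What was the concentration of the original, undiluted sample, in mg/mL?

Overall dilution factor = 10 × 6.024 × 2.995 × 6 = 1083.
Original = 38.6 mg/L × 1083 = 4.18 × 10⁴ mg/L = 41.8 mg/mL.

41.8 mg/mL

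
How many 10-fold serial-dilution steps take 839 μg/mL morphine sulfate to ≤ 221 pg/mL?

7

Need 10ⁿ ≥ 3.80 × 10⁶, so n ≥ log(3.80 × 10⁶)/log(10) = 6.58.
Minimum whole steps: n = 7.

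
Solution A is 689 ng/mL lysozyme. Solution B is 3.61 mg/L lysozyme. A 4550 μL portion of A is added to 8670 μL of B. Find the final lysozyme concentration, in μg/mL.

C_B = 3.61 mg/L = 3610 ng/mL.
C_mix = (C_A·V_A + C_B·V_B)/(V_A + V_B) = (689×4550 + 3610×8670) / 13220 = 2605 ng/mL = 2.60 μg/mL.

2.60 μg/mL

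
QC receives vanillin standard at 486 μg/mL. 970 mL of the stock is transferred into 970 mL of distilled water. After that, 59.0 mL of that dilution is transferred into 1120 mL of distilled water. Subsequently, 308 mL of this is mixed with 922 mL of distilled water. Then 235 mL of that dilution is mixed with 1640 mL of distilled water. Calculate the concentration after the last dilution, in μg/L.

Overall dilution factor = 2 × 19.98 × 3.994 × 7.979 = 1273.
486 μg/mL / 1273 = 0.382 μg/mL = 382 μg/L.

382 μg/L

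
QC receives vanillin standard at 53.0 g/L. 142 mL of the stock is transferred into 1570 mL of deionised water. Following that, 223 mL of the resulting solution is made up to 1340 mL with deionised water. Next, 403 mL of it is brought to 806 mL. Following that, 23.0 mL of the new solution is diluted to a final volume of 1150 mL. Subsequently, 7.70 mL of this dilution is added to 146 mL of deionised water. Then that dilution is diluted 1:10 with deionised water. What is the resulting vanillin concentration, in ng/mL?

Overall dilution factor = 12.06 × 6.009 × 2 × 50 × 19.96 × 10 = 1.45 × 10⁶.
53.0 g/L / 1.45 × 10⁶ = 3.67 × 10⁻⁵ g/L = 36.7 ng/mL.

36.7 ng/mL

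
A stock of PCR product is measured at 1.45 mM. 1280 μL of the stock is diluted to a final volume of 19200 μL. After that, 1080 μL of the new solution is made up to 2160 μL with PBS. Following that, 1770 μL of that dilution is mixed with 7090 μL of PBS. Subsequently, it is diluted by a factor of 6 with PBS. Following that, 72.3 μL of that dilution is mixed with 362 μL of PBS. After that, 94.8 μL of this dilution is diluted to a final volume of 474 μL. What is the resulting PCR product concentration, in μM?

Overall dilution factor = 15 × 2 × 5.006 × 6 × 6.007 × 5 = 2.71 × 10⁴.
1.45 mM / 2.71 × 10⁴ = 5.36 × 10⁻⁵ mM = 0.0536 μM.

0.0536 μM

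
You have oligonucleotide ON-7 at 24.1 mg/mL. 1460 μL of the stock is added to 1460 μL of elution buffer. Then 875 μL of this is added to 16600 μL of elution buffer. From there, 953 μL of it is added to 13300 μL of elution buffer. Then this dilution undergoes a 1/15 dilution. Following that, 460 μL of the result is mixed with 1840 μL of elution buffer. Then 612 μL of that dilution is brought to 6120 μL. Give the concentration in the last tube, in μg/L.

Overall dilution factor = 2 × 19.97 × 14.96 × 15 × 5 × 10 = 4.48 × 10⁵.
24.1 mg/mL / 4.48 × 10⁵ = 5.38 × 10⁻⁵ mg/mL = 53.8 μg/L.

53.8 μg/L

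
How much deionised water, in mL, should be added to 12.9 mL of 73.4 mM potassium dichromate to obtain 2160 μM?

2160 μM = 2.16 mM.
V₂ = C₁V₁/C₂ = 73.4 × 12.9 / 2.16 = 438 mL.
Diluent to add = V₂ − V₁ = 438 − 12.9 = 425 mL.

425 mL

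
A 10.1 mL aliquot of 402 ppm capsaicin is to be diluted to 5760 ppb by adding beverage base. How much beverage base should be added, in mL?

695 mL

5760 ppb = 5.76 ppm.
V₂ = C₁V₁/C₂ = 402 × 10.1 / 5.76 = 705 mL.
Diluent to add = V₂ − V₁ = 705 − 10.1 = 695 mL.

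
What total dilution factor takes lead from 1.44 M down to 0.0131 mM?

1.10 × 10⁵

Factor = C₀/C_target = 1.44 M / 0.0131 mM = 1.10 × 10⁵.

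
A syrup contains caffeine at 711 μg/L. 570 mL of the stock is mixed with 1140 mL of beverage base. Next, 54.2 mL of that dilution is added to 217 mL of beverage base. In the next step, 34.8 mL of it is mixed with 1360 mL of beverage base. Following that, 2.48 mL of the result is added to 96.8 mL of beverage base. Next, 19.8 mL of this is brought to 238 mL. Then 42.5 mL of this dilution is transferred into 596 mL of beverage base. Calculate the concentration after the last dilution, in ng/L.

0.163 ng/L

Overall dilution factor = 3 × 5.004 × 40.08 × 40.03 × 12.02 × 15.02 = 4.35 × 10⁶.
711 μg/L / 4.35 × 10⁶ = 1.63 × 10⁻⁴ μg/L = 0.163 ng/L.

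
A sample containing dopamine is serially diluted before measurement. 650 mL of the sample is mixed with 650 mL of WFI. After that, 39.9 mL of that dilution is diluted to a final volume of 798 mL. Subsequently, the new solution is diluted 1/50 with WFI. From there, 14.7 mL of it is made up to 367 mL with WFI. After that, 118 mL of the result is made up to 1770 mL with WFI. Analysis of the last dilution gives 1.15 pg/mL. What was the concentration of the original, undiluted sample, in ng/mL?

Overall dilution factor = 2 × 20 × 50 × 24.97 × 15 = 7.49 × 10⁵.
Original = 1.15 pg/mL × 7.49 × 10⁵ = 8.61 × 10⁵ pg/mL = 861 ng/mL.

861 ng/mL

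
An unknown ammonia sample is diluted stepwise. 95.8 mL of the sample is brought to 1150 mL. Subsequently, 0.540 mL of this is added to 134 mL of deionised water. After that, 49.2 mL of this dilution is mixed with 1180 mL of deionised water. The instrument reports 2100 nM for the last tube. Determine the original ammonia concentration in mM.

157 mM

Overall dilution factor = 12.00 × 249.1 × 24.98 = 7.47 × 10⁴.
Original = 2100 nM × 7.47 × 10⁴ = 1.57 × 10⁸ nM = 157 mM.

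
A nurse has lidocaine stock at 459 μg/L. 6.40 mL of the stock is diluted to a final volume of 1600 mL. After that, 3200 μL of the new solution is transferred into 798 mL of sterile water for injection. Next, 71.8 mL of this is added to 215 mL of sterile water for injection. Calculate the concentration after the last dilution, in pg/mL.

Overall dilution factor = 250 × 250.4 × 3.994 = 2.50 × 10⁵.
459 μg/L / 2.50 × 10⁵ = 1.84 × 10⁻³ μg/L = 1.84 pg/mL.

1.84 pg/mL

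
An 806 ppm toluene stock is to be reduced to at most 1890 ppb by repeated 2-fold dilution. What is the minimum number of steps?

9

Need 2ⁿ ≥ 426, so n ≥ log(426)/log(2) = 8.74.
Minimum whole steps: n = 9.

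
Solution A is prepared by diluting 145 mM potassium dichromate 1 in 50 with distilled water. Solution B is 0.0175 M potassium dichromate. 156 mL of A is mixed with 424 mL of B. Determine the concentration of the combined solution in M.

0.0136 M

C_A = 145 mM / 50 = 2.90 mM.
C_B = 0.0175 M = 17.5 mM.
C_mix = (C_A·V_A + C_B·V_B)/(V_A + V_B) = (2.90×156 + 17.5×424) / 580.0 = 13.6 mM = 0.0136 M.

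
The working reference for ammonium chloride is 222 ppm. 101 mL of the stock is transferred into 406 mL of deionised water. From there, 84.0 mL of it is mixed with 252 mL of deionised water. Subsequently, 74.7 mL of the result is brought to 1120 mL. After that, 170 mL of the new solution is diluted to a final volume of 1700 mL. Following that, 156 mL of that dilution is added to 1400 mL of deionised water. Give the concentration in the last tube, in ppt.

Overall dilution factor = 5.020 × 4 × 14.99 × 10 × 9.974 = 3.00 × 10⁴.
222 ppm / 3.00 × 10⁴ = 7.39 × 10⁻³ ppm = 7390 ppt.

7390 ppt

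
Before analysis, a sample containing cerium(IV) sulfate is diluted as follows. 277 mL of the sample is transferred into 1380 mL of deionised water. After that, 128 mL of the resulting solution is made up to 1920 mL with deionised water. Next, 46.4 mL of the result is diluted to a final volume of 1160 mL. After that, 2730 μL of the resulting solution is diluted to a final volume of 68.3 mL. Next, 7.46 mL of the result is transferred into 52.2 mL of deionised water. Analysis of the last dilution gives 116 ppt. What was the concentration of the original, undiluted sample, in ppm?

Overall dilution factor = 5.982 × 15 × 25 × 25.02 × 7.997 = 4.49 × 10⁵.
Original = 116 ppt × 4.49 × 10⁵ = 5.21 × 10⁷ ppt = 52.1 ppm.

52.1 ppm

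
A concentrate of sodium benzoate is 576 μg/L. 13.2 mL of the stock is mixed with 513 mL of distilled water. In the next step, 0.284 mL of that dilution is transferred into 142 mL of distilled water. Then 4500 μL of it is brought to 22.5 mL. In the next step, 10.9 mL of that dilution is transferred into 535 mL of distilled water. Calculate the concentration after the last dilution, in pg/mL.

Overall dilution factor = 39.86 × 501 × 5 × 50.08 = 5.00 × 10⁶.
576 μg/L / 5.00 × 10⁶ = 1.15 × 10⁻⁴ μg/L = 0.115 pg/mL.

0.115 pg/mL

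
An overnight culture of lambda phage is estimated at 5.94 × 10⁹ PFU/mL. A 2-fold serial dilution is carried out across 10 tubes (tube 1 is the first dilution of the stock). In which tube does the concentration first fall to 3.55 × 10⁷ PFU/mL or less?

Tube n has concentration 5.94 × 10⁹ PFU/mL / 2ⁿ.
Need 2ⁿ ≥ 5.94 × 10⁹ PFU/mL / 3.55 × 10⁷ PFU/mL = 167, so n ≥ 7.39.
First such tube: n = 8.

tube 8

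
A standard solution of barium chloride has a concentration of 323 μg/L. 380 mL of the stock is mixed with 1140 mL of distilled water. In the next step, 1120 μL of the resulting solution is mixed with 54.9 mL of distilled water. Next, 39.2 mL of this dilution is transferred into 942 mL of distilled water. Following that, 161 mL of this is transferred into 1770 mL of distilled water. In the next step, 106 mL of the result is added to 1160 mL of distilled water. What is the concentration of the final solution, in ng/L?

Overall dilution factor = 4 × 50.02 × 25.03 × 11.99 × 11.94 = 7.17 × 10⁵.
323 μg/L / 7.17 × 10⁵ = 4.50 × 10⁻⁴ μg/L = 0.450 ng/L.

0.450 ng/L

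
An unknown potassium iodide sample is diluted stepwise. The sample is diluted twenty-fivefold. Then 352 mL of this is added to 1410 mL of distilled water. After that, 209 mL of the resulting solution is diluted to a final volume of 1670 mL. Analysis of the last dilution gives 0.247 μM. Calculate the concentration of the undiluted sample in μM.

247 μM

Overall dilution factor = 25 × 5.006 × 7.990 = 1000.
Original = 0.247 μM × 1000 = 247 μM.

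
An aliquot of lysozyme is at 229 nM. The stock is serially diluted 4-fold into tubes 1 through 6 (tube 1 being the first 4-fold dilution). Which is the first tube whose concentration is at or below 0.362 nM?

Tube n has concentration 229 nM / 4ⁿ.
Need 4ⁿ ≥ 229 nM / 0.362 nM = 633, so n ≥ 4.65.
First such tube: n = 5.

tube 5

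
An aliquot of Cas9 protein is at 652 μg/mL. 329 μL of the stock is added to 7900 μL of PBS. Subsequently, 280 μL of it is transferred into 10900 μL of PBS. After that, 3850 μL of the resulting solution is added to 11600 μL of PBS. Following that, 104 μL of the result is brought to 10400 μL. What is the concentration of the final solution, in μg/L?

Overall dilution factor = 25.01 × 39.93 × 4.013 × 100 = 4.01 × 10⁵.
652 μg/mL / 4.01 × 10⁵ = 1.63 × 10⁻³ μg/mL = 1.63 μg/L.

1.63 μg/L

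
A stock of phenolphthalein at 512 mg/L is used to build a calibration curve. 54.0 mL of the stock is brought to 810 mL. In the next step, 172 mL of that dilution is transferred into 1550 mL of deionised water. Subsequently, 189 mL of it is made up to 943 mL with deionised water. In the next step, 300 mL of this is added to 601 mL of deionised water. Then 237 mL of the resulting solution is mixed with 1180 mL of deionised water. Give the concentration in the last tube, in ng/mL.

Overall dilution factor = 15 × 10.01 × 4.989 × 3.003 × 5.979 = 1.35 × 10⁴.
512 mg/L / 1.35 × 10⁴ = 0.0381 mg/L = 38.1 ng/mL.

38.1 ng/mL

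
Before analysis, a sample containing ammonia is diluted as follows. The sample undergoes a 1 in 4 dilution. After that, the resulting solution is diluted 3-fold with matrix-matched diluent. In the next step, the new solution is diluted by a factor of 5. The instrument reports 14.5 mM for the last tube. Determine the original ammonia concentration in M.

0.870 M

Overall dilution factor = 4 × 3 × 5 = 60.0.
Original = 14.5 mM × 60.0 = 870 mM = 0.870 M.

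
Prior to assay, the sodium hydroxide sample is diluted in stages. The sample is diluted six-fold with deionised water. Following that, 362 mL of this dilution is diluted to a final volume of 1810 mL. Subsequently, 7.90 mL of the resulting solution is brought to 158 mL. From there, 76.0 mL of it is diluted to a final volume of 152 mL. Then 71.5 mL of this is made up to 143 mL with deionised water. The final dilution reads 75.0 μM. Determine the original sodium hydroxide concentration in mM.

Overall dilution factor = 6 × 5 × 20 × 2 × 2 = 2400.
Original = 75.0 μM × 2400 = 1.80 × 10⁵ μM = 180 mM.

180 mM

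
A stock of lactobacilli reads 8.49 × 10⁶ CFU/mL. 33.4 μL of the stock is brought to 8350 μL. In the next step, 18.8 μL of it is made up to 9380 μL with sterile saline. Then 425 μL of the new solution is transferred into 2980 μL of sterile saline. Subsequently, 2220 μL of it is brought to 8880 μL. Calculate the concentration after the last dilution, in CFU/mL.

Overall dilution factor = 250 × 498.9 × 8.012 × 4 = 4.00 × 10⁶.
8.49 × 10⁶ CFU/mL / 4.00 × 10⁶ = 2.12 CFU/mL.

2.12 CFU/mL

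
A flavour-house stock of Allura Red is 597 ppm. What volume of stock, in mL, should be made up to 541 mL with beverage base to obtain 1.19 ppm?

V₁ = C₂V₂/C₁ = 1.19 × 541 / 597 = 1.08 mL.

1.08 mL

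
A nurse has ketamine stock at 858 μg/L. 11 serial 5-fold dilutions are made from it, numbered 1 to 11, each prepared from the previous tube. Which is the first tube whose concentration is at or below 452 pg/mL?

tube 5

Tube n has concentration 858 μg/L / 5ⁿ.
Need 5ⁿ ≥ 858 μg/L / 452 pg/mL = 1898, so n ≥ 4.69.
First such tube: n = 5.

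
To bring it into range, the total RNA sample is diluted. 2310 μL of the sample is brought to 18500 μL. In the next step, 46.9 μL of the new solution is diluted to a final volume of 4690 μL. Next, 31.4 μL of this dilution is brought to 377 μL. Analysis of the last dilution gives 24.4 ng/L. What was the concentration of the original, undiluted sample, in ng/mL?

Overall dilution factor = 8.009 × 100 × 12.01 = 9615.
Original = 24.4 ng/L × 9615 = 2.35 × 10⁵ ng/L = 235 ng/mL.

235 ng/mL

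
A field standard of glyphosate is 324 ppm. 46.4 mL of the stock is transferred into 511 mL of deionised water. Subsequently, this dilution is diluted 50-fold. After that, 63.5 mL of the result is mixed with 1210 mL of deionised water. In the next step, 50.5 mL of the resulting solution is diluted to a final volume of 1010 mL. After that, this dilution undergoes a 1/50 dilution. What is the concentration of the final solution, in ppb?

0.0269 ppb

Overall dilution factor = 12.01 × 50 × 20.06 × 20 × 50 = 1.20 × 10⁷.
324 ppm / 1.20 × 10⁷ = 2.69 × 10⁻⁵ ppm = 0.0269 ppb.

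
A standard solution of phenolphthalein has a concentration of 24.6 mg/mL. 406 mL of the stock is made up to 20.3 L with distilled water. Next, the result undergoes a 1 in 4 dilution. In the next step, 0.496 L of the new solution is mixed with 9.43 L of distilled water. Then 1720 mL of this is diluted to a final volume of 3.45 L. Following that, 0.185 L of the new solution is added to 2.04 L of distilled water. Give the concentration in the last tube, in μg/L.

Overall dilution factor = 50 × 4 × 20.01 × 2.006 × 12.03 = 9.66 × 10⁴.
24.6 mg/mL / 9.66 × 10⁴ = 2.55 × 10⁻⁴ mg/mL = 255 μg/L.

255 μg/L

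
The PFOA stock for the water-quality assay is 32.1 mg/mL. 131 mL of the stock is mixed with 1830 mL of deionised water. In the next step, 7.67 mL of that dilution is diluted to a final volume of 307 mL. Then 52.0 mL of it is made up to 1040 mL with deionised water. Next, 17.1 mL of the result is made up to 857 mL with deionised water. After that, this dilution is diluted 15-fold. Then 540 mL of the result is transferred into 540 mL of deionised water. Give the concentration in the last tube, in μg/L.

1.78 μg/L

Overall dilution factor = 14.97 × 40.03 × 20 × 50.12 × 15 × 2 = 1.80 × 10⁷.
32.1 mg/mL / 1.80 × 10⁷ = 1.78 × 10⁻⁶ mg/mL = 1.78 μg/L.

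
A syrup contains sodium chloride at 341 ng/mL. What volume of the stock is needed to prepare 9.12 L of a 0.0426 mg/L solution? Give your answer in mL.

1140 mL

0.0426 mg/L = 42.6 ng/mL.
V₁ = C₂V₂/C₁ = 42.6 × 9.12 / 341 = 1.14 L = 1140 mL.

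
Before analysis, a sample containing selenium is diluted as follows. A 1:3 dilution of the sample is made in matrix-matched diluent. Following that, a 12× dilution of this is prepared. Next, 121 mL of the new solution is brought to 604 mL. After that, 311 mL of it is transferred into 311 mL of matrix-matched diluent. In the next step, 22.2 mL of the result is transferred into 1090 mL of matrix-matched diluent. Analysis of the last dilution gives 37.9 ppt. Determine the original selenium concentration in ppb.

682 ppb

Overall dilution factor = 3 × 12 × 4.992 × 2 × 50.10 = 1.80 × 10⁴.
Original = 37.9 ppt × 1.80 × 10⁴ = 6.82 × 10⁵ ppt = 682 ppb.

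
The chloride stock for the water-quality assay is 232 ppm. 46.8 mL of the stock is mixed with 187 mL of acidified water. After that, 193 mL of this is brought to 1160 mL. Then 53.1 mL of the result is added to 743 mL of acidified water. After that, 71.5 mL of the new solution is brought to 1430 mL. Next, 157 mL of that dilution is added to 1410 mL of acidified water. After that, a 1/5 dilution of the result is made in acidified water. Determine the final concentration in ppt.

516 ppt

Overall dilution factor = 4.996 × 6.010 × 14.99 × 20 × 9.981 × 5 = 4.49 × 10⁵.
232 ppm / 4.49 × 10⁵ = 5.16 × 10⁻⁴ ppm = 516 ppt.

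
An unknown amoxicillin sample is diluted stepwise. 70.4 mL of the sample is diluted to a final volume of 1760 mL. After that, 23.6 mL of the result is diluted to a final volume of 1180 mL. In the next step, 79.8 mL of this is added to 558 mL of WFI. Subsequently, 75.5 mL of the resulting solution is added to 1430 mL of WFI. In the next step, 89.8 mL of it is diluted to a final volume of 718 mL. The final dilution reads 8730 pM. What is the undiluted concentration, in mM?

13.9 mM

Overall dilution factor = 25 × 50 × 7.992 × 19.94 × 7.996 = 1.59 × 10⁶.
Original = 8730 pM × 1.59 × 10⁶ = 1.39 × 10¹⁰ pM = 13.9 mM.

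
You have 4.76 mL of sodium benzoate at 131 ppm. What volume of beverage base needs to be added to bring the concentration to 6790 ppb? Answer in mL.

6790 ppb = 6.79 ppm.
V₂ = C₁V₁/C₂ = 131 × 4.76 / 6.79 = 91.8 mL.
Diluent to add = V₂ − V₁ = 91.8 − 4.76 = 87.1 mL.

87.1 mL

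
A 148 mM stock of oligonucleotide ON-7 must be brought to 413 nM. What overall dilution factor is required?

Factor = C₀/C_target = 148 mM / 413 nM = 3.58 × 10⁵.

3.58 × 10⁵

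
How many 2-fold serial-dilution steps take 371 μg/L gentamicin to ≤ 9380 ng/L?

6

Need 2ⁿ ≥ 39.6, so n ≥ log(39.6)/log(2) = 5.31.
Minimum whole steps: n = 6.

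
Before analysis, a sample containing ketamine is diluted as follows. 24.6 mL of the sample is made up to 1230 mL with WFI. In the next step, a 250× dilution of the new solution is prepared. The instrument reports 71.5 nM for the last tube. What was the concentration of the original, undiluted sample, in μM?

Overall dilution factor = 50 × 250 = 1.25 × 10⁴.
Original = 71.5 nM × 1.25 × 10⁴ = 8.94 × 10⁵ nM = 894 μM.

894 μM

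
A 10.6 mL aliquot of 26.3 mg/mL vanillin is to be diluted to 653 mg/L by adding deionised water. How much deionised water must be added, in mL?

416 mL

653 mg/L = 0.653 mg/mL.
V₂ = C₁V₁/C₂ = 26.3 × 10.6 / 0.653 = 427 mL.
Diluent to add = V₂ − V₁ = 427 − 10.6 = 416 mL.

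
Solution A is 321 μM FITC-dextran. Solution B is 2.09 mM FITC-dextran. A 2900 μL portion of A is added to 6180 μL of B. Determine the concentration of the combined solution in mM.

1.53 mM

C_B = 2.09 mM = 2090 μM.
C_mix = (C_A·V_A + C_B·V_B)/(V_A + V_B) = (321×2900 + 2090×6180) / 9080 = 1525 μM = 1.53 mM.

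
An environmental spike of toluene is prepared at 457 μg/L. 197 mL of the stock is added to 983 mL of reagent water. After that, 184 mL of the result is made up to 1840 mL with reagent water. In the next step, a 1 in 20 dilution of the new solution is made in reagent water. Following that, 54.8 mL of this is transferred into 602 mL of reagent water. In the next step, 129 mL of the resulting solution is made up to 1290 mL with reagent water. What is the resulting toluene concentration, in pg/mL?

Overall dilution factor = 5.990 × 10 × 20 × 11.99 × 10 = 1.44 × 10⁵.
457 μg/L / 1.44 × 10⁵ = 3.18 × 10⁻³ μg/L = 3.18 pg/mL.

3.18 pg/mL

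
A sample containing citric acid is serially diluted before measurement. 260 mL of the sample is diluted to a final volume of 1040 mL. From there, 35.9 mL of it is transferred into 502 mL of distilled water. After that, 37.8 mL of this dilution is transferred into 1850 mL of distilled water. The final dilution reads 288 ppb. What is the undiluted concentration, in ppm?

862 ppm

Overall dilution factor = 4 × 14.98 × 49.94 = 2993.
Original = 288 ppb × 2993 = 8.62 × 10⁵ ppb = 862 ppm.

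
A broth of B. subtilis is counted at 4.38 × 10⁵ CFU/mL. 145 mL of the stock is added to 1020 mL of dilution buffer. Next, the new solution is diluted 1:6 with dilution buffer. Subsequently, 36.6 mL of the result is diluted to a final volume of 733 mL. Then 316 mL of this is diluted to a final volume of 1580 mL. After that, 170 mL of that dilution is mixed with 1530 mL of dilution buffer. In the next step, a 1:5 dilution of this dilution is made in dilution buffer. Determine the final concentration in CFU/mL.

Overall dilution factor = 8.034 × 6 × 20.03 × 5 × 10 × 5 = 2.41 × 10⁵.
4.38 × 10⁵ CFU/mL / 2.41 × 10⁵ = 1.81 CFU/mL.

1.81 CFU/mL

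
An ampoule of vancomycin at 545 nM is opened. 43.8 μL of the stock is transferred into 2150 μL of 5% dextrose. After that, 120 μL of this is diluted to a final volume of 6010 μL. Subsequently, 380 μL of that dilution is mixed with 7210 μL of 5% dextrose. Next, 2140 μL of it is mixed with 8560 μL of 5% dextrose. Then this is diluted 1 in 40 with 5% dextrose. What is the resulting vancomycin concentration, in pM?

0.0544 pM

Overall dilution factor = 50.09 × 50.08 × 19.97 × 5 × 40 = 1.00 × 10⁷.
545 nM / 1.00 × 10⁷ = 5.44 × 10⁻⁵ nM = 0.0544 pM.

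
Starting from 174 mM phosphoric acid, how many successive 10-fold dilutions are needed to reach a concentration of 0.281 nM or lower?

9

Need 10ⁿ ≥ 6.19 × 10⁸, so n ≥ log(6.19 × 10⁸)/log(10) = 8.79.
Minimum whole steps: n = 9.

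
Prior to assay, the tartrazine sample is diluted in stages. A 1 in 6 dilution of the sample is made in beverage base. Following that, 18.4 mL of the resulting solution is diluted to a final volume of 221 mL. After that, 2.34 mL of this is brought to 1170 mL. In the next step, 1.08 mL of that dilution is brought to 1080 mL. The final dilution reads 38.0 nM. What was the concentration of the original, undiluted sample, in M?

1.37 M

Overall dilution factor = 6 × 12.01 × 500 × 1000 = 3.60 × 10⁷.
Original = 38.0 nM × 3.60 × 10⁷ = 1.37 × 10⁹ nM = 1.37 M.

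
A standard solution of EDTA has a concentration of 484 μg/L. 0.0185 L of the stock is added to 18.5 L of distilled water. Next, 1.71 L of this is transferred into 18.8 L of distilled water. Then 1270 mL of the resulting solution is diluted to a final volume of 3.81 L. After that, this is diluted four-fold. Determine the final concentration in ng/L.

3.36 ng/L

Overall dilution factor = 1001 × 11.99 × 3 × 4 = 1.44 × 10⁵.
484 μg/L / 1.44 × 10⁵ = 3.36 × 10⁻³ μg/L = 3.36 ng/L.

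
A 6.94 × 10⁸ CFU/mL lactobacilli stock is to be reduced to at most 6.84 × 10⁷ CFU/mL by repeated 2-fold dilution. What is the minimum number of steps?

4

Need 2ⁿ ≥ 10.1, so n ≥ log(10.1)/log(2) = 3.34.
Minimum whole steps: n = 4.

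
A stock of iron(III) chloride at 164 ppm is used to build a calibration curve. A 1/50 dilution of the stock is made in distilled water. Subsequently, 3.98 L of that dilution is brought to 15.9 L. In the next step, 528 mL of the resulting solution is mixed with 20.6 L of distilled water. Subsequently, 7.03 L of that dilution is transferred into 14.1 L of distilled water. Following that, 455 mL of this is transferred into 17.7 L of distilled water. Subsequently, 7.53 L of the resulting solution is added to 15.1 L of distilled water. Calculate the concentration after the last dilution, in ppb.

0.0569 ppb

Overall dilution factor = 50 × 3.995 × 40.02 × 3.006 × 39.90 × 3.005 = 2.88 × 10⁶.
164 ppm / 2.88 × 10⁶ = 5.69 × 10⁻⁵ ppm = 0.0569 ppb.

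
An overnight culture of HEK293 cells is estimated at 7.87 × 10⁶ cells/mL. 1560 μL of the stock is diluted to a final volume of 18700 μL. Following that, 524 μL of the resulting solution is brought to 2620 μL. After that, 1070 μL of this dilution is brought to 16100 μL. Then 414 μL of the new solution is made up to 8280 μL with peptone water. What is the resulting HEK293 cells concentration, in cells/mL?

Overall dilution factor = 11.99 × 5 × 15.05 × 20 = 1.80 × 10⁴.
7.87 × 10⁶ cells/mL / 1.80 × 10⁴ = 436 cells/mL.

436 cells/mL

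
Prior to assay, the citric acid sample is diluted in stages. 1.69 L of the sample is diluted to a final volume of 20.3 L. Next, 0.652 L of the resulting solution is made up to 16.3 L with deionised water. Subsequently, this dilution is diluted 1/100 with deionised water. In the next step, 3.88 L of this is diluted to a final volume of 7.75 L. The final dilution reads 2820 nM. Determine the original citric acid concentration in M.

0.169 M

Overall dilution factor = 12.01 × 25 × 100 × 1.997 = 6.00 × 10⁴.
Original = 2820 nM × 6.00 × 10⁴ = 1.69 × 10⁸ nM = 0.169 M.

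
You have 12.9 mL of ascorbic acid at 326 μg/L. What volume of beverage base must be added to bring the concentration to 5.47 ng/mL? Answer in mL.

5.47 ng/mL = 5.47 μg/L.
V₂ = C₁V₁/C₂ = 326 × 12.9 / 5.47 = 769 mL.
Diluent to add = V₂ − V₁ = 769 − 12.9 = 756 mL.

756 mL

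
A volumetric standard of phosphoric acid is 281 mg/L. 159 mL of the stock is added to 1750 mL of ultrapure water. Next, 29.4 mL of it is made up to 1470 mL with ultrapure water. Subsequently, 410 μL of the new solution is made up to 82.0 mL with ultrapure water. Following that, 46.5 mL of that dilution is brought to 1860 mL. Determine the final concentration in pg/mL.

58.5 pg/mL

Overall dilution factor = 12.01 × 50 × 200 × 40 = 4.80 × 10⁶.
281 mg/L / 4.80 × 10⁶ = 5.85 × 10⁻⁵ mg/L = 58.5 pg/mL.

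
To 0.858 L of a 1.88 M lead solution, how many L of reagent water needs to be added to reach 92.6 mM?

16.6 L

92.6 mM = 0.0926 M.
V₂ = C₁V₁/C₂ = 1.88 × 0.858 / 0.0926 = 17.4 L.
Diluent to add = V₂ − V₁ = 17.4 − 0.858 = 16.6 L.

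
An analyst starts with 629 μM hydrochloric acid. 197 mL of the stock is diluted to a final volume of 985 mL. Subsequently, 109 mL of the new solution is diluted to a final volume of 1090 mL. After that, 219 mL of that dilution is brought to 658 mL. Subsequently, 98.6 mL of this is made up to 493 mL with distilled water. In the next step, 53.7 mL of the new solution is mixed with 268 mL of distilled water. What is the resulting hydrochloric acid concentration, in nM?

140 nM

Overall dilution factor = 5 × 10 × 3.005 × 5 × 5.991 = 4500.
629 μM / 4500 = 0.140 μM = 140 nM.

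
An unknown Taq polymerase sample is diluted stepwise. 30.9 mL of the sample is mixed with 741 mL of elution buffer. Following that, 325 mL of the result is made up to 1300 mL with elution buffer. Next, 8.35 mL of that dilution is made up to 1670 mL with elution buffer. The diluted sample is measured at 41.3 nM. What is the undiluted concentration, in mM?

Overall dilution factor = 24.98 × 4 × 200 = 2.00 × 10⁴.
Original = 41.3 nM × 2.00 × 10⁴ = 8.25 × 10⁵ nM = 0.825 mM.

0.825 mM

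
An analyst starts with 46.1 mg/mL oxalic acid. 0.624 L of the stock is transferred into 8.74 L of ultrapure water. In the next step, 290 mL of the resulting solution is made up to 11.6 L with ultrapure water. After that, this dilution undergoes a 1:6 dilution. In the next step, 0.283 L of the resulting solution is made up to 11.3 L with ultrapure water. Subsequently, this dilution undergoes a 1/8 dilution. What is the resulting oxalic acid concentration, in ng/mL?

40.1 ng/mL

Overall dilution factor = 15.01 × 40 × 6 × 39.93 × 8 = 1.15 × 10⁶.
46.1 mg/mL / 1.15 × 10⁶ = 4.01 × 10⁻⁵ mg/mL = 40.1 ng/mL.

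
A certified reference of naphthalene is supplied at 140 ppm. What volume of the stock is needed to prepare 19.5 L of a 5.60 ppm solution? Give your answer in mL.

V₁ = C₂V₂/C₁ = 5.60 × 19.5 / 140 = 0.780 L = 780 mL.

780 mL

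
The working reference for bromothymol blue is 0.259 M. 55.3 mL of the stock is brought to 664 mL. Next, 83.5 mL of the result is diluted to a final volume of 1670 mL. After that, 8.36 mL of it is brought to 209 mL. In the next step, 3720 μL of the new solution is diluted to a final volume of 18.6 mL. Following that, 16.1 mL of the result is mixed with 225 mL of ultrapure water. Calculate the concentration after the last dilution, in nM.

Overall dilution factor = 12.01 × 20 × 25 × 5 × 14.98 = 4.50 × 10⁵.
0.259 M / 4.50 × 10⁵ = 5.76 × 10⁻⁷ M = 576 nM.

576 nM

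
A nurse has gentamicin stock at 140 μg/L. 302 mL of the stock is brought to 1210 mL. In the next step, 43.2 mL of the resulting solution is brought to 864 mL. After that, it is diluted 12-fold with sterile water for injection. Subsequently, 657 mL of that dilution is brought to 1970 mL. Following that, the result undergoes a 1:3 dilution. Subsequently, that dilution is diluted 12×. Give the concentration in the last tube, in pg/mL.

Overall dilution factor = 4.007 × 20 × 12 × 2.998 × 3 × 12 = 1.04 × 10⁵.
140 μg/L / 1.04 × 10⁵ = 1.35 × 10⁻³ μg/L = 1.35 pg/mL.

1.35 pg/mL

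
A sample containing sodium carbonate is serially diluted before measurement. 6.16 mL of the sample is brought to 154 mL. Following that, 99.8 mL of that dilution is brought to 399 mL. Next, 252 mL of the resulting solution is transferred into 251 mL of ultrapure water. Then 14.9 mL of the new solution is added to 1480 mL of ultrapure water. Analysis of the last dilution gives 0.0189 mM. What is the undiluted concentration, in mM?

378 mM

Overall dilution factor = 25 × 3.998 × 1.996 × 100.3 = 2.00 × 10⁴.
Original = 0.0189 mM × 2.00 × 10⁴ = 378 mM.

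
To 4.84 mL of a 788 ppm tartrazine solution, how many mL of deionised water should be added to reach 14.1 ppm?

V₂ = C₁V₁/C₂ = 788 × 4.84 / 14.1 = 270 mL.
Diluent to add = V₂ − V₁ = 270 − 4.84 = 266 mL.

266 mL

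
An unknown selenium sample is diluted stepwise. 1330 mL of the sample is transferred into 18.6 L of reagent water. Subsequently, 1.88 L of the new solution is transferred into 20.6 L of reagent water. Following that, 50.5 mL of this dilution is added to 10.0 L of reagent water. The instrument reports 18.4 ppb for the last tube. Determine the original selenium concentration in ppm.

Overall dilution factor = 14.98 × 11.96 × 199.0 = 3.57 × 10⁴.
Original = 18.4 ppb × 3.57 × 10⁴ = 6.56 × 10⁵ ppb = 656 ppm.

656 ppm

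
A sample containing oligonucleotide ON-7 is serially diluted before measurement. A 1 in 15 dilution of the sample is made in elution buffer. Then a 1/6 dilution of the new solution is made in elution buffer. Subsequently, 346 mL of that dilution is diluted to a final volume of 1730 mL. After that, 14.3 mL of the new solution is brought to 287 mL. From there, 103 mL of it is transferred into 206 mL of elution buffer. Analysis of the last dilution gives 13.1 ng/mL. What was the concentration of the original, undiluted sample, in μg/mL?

Overall dilution factor = 15 × 6 × 5 × 20.07 × 3 = 2.71 × 10⁴.
Original = 13.1 ng/mL × 2.71 × 10⁴ = 3.55 × 10⁵ ng/mL = 355 μg/mL.

355 μg/mL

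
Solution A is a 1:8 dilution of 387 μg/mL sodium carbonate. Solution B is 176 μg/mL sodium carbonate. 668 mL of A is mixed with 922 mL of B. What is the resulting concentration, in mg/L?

C_A = 387 μg/mL / 8 = 48.4 μg/mL.
C_mix = (C_A·V_A + C_B·V_B)/(V_A + V_B) = (48.4×668 + 176×922) / 1590 = 122 μg/mL = 122 mg/L.

122 mg/L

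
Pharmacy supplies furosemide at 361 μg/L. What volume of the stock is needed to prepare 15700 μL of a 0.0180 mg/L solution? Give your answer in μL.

0.0180 mg/L = 18.0 μg/L.
V₁ = C₂V₂/C₁ = 18.0 × 15700 / 361 = 783 μL.

783 μL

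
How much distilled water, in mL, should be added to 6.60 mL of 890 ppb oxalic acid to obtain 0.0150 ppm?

0.0150 ppm = 15.0 ppb.
V₂ = C₁V₁/C₂ = 890 × 6.60 / 15.0 = 392 mL.
Diluent to add = V₂ − V₁ = 392 − 6.60 = 385 mL.

385 mL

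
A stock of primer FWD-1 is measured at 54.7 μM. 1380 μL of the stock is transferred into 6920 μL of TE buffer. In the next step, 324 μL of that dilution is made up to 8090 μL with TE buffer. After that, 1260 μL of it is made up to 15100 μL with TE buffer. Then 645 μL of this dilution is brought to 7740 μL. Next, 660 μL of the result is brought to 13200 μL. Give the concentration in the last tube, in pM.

127 pM

Overall dilution factor = 6.014 × 24.97 × 11.98 × 12 × 20 = 4.32 × 10⁵.
54.7 μM / 4.32 × 10⁵ = 1.27 × 10⁻⁴ μM = 127 pM.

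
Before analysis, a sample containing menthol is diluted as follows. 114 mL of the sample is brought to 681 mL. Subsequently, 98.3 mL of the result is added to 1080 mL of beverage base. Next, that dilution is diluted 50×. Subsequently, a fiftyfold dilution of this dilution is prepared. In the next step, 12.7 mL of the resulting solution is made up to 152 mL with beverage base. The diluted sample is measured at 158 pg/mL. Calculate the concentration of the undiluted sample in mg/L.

Overall dilution factor = 5.974 × 11.99 × 50 × 50 × 11.97 = 2.14 × 10⁶.
Original = 158 pg/mL × 2.14 × 10⁶ = 3.39 × 10⁸ pg/mL = 339 mg/L.

339 mg/L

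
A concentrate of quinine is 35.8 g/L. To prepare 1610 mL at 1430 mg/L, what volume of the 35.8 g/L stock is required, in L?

1430 mg/L = 1.43 g/L.
V₁ = C₂V₂/C₁ = 1.43 × 1610 / 35.8 = 64.3 mL = 0.0643 L.

0.0643 L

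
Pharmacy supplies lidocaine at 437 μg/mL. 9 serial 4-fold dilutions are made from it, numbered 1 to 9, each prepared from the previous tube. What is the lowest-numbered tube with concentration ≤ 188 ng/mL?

tube 6

Tube n has concentration 437 μg/mL / 4ⁿ.
Need 4ⁿ ≥ 437 μg/mL / 188 ng/mL = 2324, so n ≥ 5.59.
First such tube: n = 6.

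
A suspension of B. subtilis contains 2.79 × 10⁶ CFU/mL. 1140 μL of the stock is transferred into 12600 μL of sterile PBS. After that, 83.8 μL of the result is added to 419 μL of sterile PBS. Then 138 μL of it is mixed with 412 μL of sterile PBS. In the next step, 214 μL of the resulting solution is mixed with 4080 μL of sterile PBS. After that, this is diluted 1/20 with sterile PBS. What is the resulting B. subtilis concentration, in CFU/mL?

24.1 CFU/mL

Overall dilution factor = 12.05 × 6 × 3.986 × 20.07 × 20 = 1.16 × 10⁵.
2.79 × 10⁶ CFU/mL / 1.16 × 10⁵ = 24.1 CFU/mL.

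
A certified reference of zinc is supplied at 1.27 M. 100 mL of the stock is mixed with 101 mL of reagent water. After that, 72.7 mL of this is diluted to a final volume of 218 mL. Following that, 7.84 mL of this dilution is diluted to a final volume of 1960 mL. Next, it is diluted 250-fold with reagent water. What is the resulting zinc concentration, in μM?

3.37 μM

Overall dilution factor = 2.010 × 2.999 × 250 × 250 = 3.77 × 10⁵.
1.27 M / 3.77 × 10⁵ = 3.37 × 10⁻⁶ M = 3.37 μM.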